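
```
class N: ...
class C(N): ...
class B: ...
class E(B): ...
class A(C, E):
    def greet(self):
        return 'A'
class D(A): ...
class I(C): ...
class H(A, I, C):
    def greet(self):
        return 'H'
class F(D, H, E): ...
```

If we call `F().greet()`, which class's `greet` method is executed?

H

L[F] = F + merge(L[D], L[H], L[E], [D H E])
  take D:  [D A C N E B object] + [H A I C N E B object] + [E B object] + [D H E]
  take H:  [A C N E B object] + [H A I C N E B object] + [E B object] + [H E]
  take A:  [A C N E B object] + [A I C N E B object] + [E B object] + [E]
  take I:  [C N E B object] + [I C N E B object] + [E B object] + [E]
  take C:  [C N E B object] + [C N E B object] + [E B object] + [E]
  take N:  [N E B object] + [N E B object] + [E B object] + [E]
  take E:  [E B object] + [E B object] + [E B object] + [E]
  take B:  [B object] + [B object] + [B object]
  take object:  [object] + [object] + [object]
MRO: F D H A I C N E B object
greet is defined in: A, H. First along the MRO is H.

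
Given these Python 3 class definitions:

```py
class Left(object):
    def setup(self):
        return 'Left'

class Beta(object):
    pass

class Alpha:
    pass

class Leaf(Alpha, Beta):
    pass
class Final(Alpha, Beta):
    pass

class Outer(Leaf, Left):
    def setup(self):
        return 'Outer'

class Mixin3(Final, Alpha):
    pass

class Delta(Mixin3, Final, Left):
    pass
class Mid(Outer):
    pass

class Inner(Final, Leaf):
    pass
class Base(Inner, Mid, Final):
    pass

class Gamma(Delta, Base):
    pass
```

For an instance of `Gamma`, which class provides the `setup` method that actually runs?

L[Gamma] = Gamma + merge(L[Delta], L[Base], [Delta Base])
  take Delta:  [Delta Mixin3 Final Alpha Beta Left object] + [Base Inner Mid Final Outer Leaf Alpha Beta Left object] + [Delta Base]
  take Mixin3:  [Mixin3 Final Alpha Beta Left object] + [Base Inner Mid Final Outer Leaf Alpha Beta Left object] + [Base]
  take Base:  [Final Alpha Beta Left object] + [Base Inner Mid Final Outer Leaf Alpha Beta Left object] + [Base]
  take Inner:  [Final Alpha Beta Left object] + [Inner Mid Final Outer Leaf Alpha Beta Left object]
  take Mid:  [Final Alpha Beta Left object] + [Mid Final Outer Leaf Alpha Beta Left object]
  take Final:  [Final Alpha Beta Left object] + [Final Outer Leaf Alpha Beta Left object]
  take Outer:  [Alpha Beta Left object] + [Outer Leaf Alpha Beta Left object]
  take Leaf:  [Alpha Beta Left object] + [Leaf Alpha Beta Left object]
  take Alpha:  [Alpha Beta Left object] + [Alpha Beta Left object]
  take Beta:  [Beta Left object] + [Beta Left object]
  take Left:  [Left object] + [Left object]
  take object:  [object] + [object]
MRO: Gamma Delta Mixin3 Base Inner Mid Final Outer Leaf Alpha Beta Left object
setup is defined in: Left, Outer. First along the MRO is Outer.

Outer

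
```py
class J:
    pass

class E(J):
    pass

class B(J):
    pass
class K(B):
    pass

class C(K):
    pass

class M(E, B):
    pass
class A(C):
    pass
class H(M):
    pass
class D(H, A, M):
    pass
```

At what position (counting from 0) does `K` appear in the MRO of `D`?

6

L[D] = D + merge(L[H], L[A], L[M], [H A M])
  take H:  [H M E B J object] + [A C K B J object] + [M E B J object] + [H A M]
  take A:  [M E B J object] + [A C K B J object] + [M E B J object] + [A M]
  take M:  [M E B J object] + [C K B J object] + [M E B J object] + [M]
  take E:  [E B J object] + [C K B J object] + [E B J object]
  take C:  [B J object] + [C K B J object] + [B J object]
  take K:  [B J object] + [K B J object] + [B J object]
  take B:  [B J object] + [B J object] + [B J object]
  take J:  [J object] + [J object] + [J object]
  take object:  [object] + [object] + [object]
MRO: D H A M E C K B J object
K sits at index 6.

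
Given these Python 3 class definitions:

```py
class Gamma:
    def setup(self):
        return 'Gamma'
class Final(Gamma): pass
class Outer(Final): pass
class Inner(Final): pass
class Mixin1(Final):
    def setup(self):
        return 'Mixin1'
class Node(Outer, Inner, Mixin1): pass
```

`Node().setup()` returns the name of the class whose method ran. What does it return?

L[Node] = Node + merge(L[Outer], L[Inner], L[Mixin1], [Outer Inner Mixin1])
  take Outer:  [Outer Final Gamma object] + [Inner Final Gamma object] + [Mixin1 Final Gamma object] + [Outer Inner Mixin1]
  take Inner:  [Final Gamma object] + [Inner Final Gamma object] + [Mixin1 Final Gamma object] + [Inner Mixin1]
  take Mixin1:  [Final Gamma object] + [Final Gamma object] + [Mixin1 Final Gamma object] + [Mixin1]
  take Final:  [Final Gamma object] + [Final Gamma object] + [Final Gamma object]
  take Gamma:  [Gamma object] + [Gamma object] + [Gamma object]
  take object:  [object] + [object] + [object]
MRO: Node Outer Inner Mixin1 Final Gamma object
setup is defined in: Gamma, Mixin1. First along the MRO is Mixin1.

Mixin1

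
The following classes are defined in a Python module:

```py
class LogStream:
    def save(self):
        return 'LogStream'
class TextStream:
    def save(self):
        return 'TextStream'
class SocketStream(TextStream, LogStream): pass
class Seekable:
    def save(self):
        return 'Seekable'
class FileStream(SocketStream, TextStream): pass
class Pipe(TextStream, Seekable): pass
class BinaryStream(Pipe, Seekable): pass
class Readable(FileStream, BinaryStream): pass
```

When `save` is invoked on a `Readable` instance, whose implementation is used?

TextStream

L[Readable] = Readable + merge(L[FileStream], L[BinaryStream], [FileStream BinaryStream])
  take FileStream:  [FileStream SocketStream TextStream LogStream object] + [BinaryStream Pipe TextStream Seekable object] + [FileStream BinaryStream]
  take SocketStream:  [SocketStream TextStream LogStream object] + [BinaryStream Pipe TextStream Seekable object] + [BinaryStream]
  take BinaryStream:  [TextStream LogStream object] + [BinaryStream Pipe TextStream Seekable object] + [BinaryStream]
  take Pipe:  [TextStream LogStream object] + [Pipe TextStream Seekable object]
  take TextStream:  [TextStream LogStream object] + [TextStream Seekable object]
  take LogStream:  [LogStream object] + [Seekable object]
  take Seekable:  [object] + [Seekable object]
  take object:  [object] + [object]
MRO: Readable FileStream SocketStream BinaryStream Pipe TextStream LogStream Seekable object
save is defined in: LogStream, Seekable, TextStream. First along the MRO is TextStream.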